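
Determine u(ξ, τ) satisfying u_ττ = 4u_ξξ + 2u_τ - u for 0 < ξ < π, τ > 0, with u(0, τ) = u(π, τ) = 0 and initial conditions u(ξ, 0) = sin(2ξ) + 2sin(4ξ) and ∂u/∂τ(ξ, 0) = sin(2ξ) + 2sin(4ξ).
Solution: Substitute u = exp(τ)w.
Then u_τ = exp(τ)(w_τ + w), u_ττ = exp(τ)(w_ττ + 2w_τ + w), u_ξξ = exp(τ)w_ξξ; substituting and dividing by exp(τ), the lower-order terms cancel: w_ττ = 4w_ξξ (standard wave equation).
Data for w: w(ξ,0) = u(ξ,0) = sin(2ξ) + 2sin(4ξ); w_τ(ξ,0) = u_τ(ξ,0) - u(ξ,0) = 0. The boundary conditions carry over: w(0,τ) = w(π,τ) = 0.
Separating variables: w = Σ [A_n cos(ω_n τ) + B_n sin(ω_n τ)] sin(nξ), ω_n = 2n. From ICs: A_2=1, A_4=2.
So w(ξ,τ) = sin(2ξ)cos(4τ) + 2sin(4ξ)cos(8τ), and u(ξ,τ) = exp(τ)w(ξ,τ).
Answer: u(ξ, τ) = exp(τ)sin(2ξ)cos(4τ) + 2exp(τ)sin(4ξ)cos(8τ)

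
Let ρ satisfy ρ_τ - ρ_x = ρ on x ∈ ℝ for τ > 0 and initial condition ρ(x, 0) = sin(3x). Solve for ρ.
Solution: Substitute ρ = exp(τ)u, i.e. u = exp(-τ)ρ.
By the product rule, ρ_τ = exp(τ)(u_τ + u), ρ_x = exp(τ)u_x.
Substituting into the PDE and dividing by exp(τ): u_τ + u - u_x = u.
The lower-order terms cancel, leaving the standard advection equation u_τ - u_x = 0.
Initial data for u: u(x,0) = ρ(x,0) = sin(3x).
Solve for u:
  By method of characteristics (waves move left with speed 1):
  Along characteristics x + τ = const, u is constant, so u(x,τ) = f(x + τ) with f = u(·, 0).
Hence u(x,τ) = sin(3x + 3τ).
Transform back: ρ(x,τ) = exp(τ)u(x,τ).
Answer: ρ(x, τ) = exp(τ)sin(3x + 3τ)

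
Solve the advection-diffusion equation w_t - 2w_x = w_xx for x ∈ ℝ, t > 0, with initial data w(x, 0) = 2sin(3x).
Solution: Moving frame: η = x + 2t, σ = t, w = u(η,σ), so w_t = u_σ + 2u_η and w_xx = u_ηη.
Hence w_t - 2w_x = u_σ and the PDE becomes the heat equation u_σ = u_ηη on η ∈ ℝ.
Initial data: u(η,0) = w(η,0) = 2sin(3η). Each mode sin(nη) decays as exp(-n²σ) on ℝ, so u(η,σ) = Σ c_n exp(-n²σ) sin(nη) with c_3=2: u(η,σ) = 2exp(-9σ)sin(3η).
Substituting back: w(x,t) = u(x + 2t, t).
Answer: w(x, t) = 2exp(-9t)sin(6t + 3x)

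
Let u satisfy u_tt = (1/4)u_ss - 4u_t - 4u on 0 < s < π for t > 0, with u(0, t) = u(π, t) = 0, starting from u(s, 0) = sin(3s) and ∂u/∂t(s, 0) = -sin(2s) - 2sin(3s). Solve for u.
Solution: Substitute u = exp(-2t)w.
Then u_t = exp(-2t)(w_t - 2w), u_tt = exp(-2t)(w_tt - 4w_t + 4w), u_ss = exp(-2t)w_ss; substituting and dividing by exp(-2t), the lower-order terms cancel: w_tt = (1/4)w_ss (standard wave equation).
Data for w: w(s,0) = u(s,0) = sin(3s); w_t(s,0) = u_t(s,0) + 2u(s,0) = -sin(2s). The boundary conditions carry over: w(0,t) = w(π,t) = 0.
Separating variables: w = Σ [A_n cos(ω_n t) + B_n sin(ω_n t)] sin(ns), ω_n = n/2. From ICs (B_n = velocity coefficient / ω_n): A_3=1, B_2=-1.
So w(s,t) = -sin(2s)sin(t) + sin(3s)cos(3t/2), and u(s,t) = exp(-2t)w(s,t).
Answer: u(s, t) = -exp(-2t)sin(2s)sin(t) + exp(-2t)sin(3s)cos(3t/2)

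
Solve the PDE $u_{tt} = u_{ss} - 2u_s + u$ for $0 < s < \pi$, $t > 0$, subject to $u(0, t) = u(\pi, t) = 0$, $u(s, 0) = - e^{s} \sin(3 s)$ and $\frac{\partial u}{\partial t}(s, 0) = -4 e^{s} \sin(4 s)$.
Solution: Substitute $u = e^{s}w$, i.e. $w = e^{-s}u$.
By the product rule, $u_s = e^{s}(w_s + w)$, $u_{ss} = e^{s}(w_{ss} + 2w_s + w)$, $u_{tt} = e^{s}w_{tt}$.
Substituting into the PDE and dividing by $e^{s}$: $w_{tt} = (w_{ss} + 2w_s + w) - 2(w_s + w) + w$.
The lower-order terms cancel, leaving the standard wave equation $w_{tt} = w_{ss}$.
Initial data for $w$: $w(s,0) = e^{-s}u(s,0) = - \sin(3 s)$; $w_t(s,0) = e^{-s}u_t(s,0) = -4 \sin(4 s)$. The boundary conditions carry over: $w(0,t) = w(\pi,t) = 0$.
Solve for $w$:
  Using separation of variables $w = X(s)T(t)$:
  Eigenfunctions: $\sin(ns)$, $n = 1, 2, 3, \ldots$
  General solution: $w(s, t) = \sum [A_n \cos(n t) + B_n \sin(n t)] \sin(ns)$
  From $w(s,0) = - \sin(3 s)$: $A_3=-1$. From $w_t(s,0) = -4 \sin(4 s)$, using $w_t(s,0) = \sum \omega_n B_n \sin(ns)$ with $\omega_n = n$: $B_4 = (-4)/4 = -1$.
Hence $w(s,t) = - \sin(3 s) \cos(3 t) - \sin(4 s) \sin(4 t)$.
Transform back: $u(s,t) = e^{s}w(s,t)$.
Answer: $u(s, t) = - e^{s} \sin(3 s) \cos(3 t) -  e^{s} \sin(4 s) \sin(4 t)$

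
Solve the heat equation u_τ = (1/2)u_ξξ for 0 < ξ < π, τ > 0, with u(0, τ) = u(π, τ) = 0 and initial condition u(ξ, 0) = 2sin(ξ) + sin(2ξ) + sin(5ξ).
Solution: Separating variables: u = Σ c_n exp(-n²τ/2) sin(nξ). From u(ξ,0) = 2sin(ξ) + sin(2ξ) + sin(5ξ): c_1=2, c_2=1, c_5=1.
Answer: u(ξ, τ) = exp(-2τ)sin(2ξ) + 2exp(-τ/2)sin(ξ) + exp(-25τ/2)sin(5ξ)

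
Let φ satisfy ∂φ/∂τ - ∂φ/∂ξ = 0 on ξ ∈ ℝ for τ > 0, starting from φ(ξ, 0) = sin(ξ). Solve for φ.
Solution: By method of characteristics (waves move left with speed 1):
Along characteristics ξ + τ = const, φ is constant, so φ(ξ,τ) = f(ξ + τ) with f = φ(·, 0).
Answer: φ(ξ, τ) = sin(ξ + τ)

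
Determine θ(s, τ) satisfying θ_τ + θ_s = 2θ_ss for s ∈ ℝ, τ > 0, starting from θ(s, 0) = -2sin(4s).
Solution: Change to a moving frame: let η = s - τ, σ = τ and write θ(s,τ) = u(η,σ).
By the chain rule θ_τ = u_σ - u_η, θ_s = u_η, θ_ss = u_ηη.
Then θ_τ + θ_s = u_σ: the advection term cancels and the PDE becomes the heat equation u_σ = 2u_ηη on η ∈ ℝ.
Initial data: u(η,0) = θ(η,0) = -2sin(4η).
On η ∈ ℝ each mode satisfies (sin(nη))″ = -n² sin(nη), so exp(-2n²σ) sin(nη) solves the heat equation; by superposition u(η,σ) = Σ c_n exp(-2n²σ) sin(nη).
Reading off the coefficients: c_4=-2, so u(η,σ) = -2exp(-32σ)sin(4η).
Substituting back η = s - τ, σ = τ: θ(s,τ) = u(s - τ, τ).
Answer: θ(s, τ) = -2exp(-32τ)sin(4s - 4τ)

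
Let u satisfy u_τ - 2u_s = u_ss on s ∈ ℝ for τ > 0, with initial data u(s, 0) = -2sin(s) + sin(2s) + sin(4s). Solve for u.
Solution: Moving frame: η = s + 2τ, σ = τ, u = w(η,σ), so u_τ = w_σ + 2w_η and u_ss = w_ηη.
Hence u_τ - 2u_s = w_σ and the PDE becomes the heat equation w_σ = w_ηη on η ∈ ℝ.
Initial data: w(η,0) = u(η,0) = -2sin(η) + sin(2η) + sin(4η). Each mode sin(nη) decays as exp(-n²σ) on ℝ, so w(η,σ) = Σ c_n exp(-n²σ) sin(nη) with c_1=-2, c_2=1, c_4=1: w(η,σ) = -2exp(-σ)sin(η) + exp(-4σ)sin(2η) + exp(-16σ)sin(4η).
Substituting back: u(s,τ) = w(s + 2τ, τ).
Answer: u(s, τ) = -2exp(-τ)sin(s + 2τ) + exp(-4τ)sin(2s + 4τ) + exp(-16τ)sin(4s + 8τ)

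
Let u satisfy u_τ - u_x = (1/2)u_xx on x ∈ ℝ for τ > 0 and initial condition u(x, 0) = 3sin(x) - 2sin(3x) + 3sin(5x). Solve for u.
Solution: Change to a moving frame: let η = x + τ, σ = τ and write u(x,τ) = w(η,σ).
By the chain rule u_τ = w_σ + w_η, u_x = w_η, u_xx = w_ηη.
Then u_τ - u_x = w_σ: the advection term cancels and the PDE becomes the heat equation w_σ = (1/2)w_ηη on η ∈ ℝ.
Initial data: w(η,0) = u(η,0) = 3sin(η) - 2sin(3η) + 3sin(5η).
On η ∈ ℝ each mode satisfies (sin(nη))″ = -n² sin(nη), so exp(-n²σ/2) sin(nη) solves the heat equation; by superposition w(η,σ) = Σ c_n exp(-n²σ/2) sin(nη).
Reading off the coefficients: c_1=3, c_3=-2, c_5=3, so w(η,σ) = 3exp(-σ/2)sin(η) - 2exp(-9σ/2)sin(3η) + 3exp(-25σ/2)sin(5η).
Substituting back η = x + τ, σ = τ: u(x,τ) = w(x + τ, τ).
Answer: u(x, τ) = 3exp(-τ/2)sin(x + τ) - 2exp(-9τ/2)sin(3x + 3τ) + 3exp(-25τ/2)sin(5x + 5τ)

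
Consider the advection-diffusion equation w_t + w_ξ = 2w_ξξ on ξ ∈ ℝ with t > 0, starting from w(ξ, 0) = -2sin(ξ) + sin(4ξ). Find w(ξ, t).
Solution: Change to a moving frame: let η = ξ - t, σ = t and write w(ξ,t) = u(η,σ).
By the chain rule w_t = u_σ - u_η, w_ξ = u_η, w_ξξ = u_ηη.
Then w_t + w_ξ = u_σ: the advection term cancels and the PDE becomes the heat equation u_σ = 2u_ηη on η ∈ ℝ.
Initial data: u(η,0) = w(η,0) = -2sin(η) + sin(4η).
On η ∈ ℝ each mode satisfies (sin(nη))″ = -n² sin(nη), so exp(-2n²σ) sin(nη) solves the heat equation; by superposition u(η,σ) = Σ c_n exp(-2n²σ) sin(nη).
Reading off the coefficients: c_1=-2, c_4=1, so u(η,σ) = -2exp(-2σ)sin(η) + exp(-32σ)sin(4η).
Substituting back η = ξ - t, σ = t: w(ξ,t) = u(ξ - t, t).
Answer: w(ξ, t) = 2exp(-2t)sin(t - ξ) - exp(-32t)sin(4t - 4ξ)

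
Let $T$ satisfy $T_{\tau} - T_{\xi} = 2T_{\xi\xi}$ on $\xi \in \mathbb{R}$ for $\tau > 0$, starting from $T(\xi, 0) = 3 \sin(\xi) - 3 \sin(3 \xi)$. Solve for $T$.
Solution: Moving frame: $\eta = \xi + \tau$, $\sigma = \tau$, $T = u(\eta,\sigma)$, so $T_{\tau} = u_{\sigma} + u_{\eta}$ and $T_{\xi\xi} = u_{\eta\eta}$.
Hence $T_{\tau} - T_{\xi} = u_{\sigma}$ and the PDE becomes the heat equation $u_{\sigma} = 2u_{\eta\eta}$ on $\eta \in \mathbb{R}$.
Initial data: $u(\eta,0) = T(\eta,0) = 3 \sin(\eta) - 3 \sin(3 \eta)$. Each mode $\sin(n\eta)$ decays as $e^{-2n^2\sigma}$ on $\mathbb{R}$, so $u(\eta,\sigma) = \sum c_n e^{-2n^2\sigma} \sin(n\eta)$ with $c_1=3, c_3=-3$: $u(\eta,\sigma) = 3 e^{-2 \sigma} \sin(\eta) - 3 e^{-18 \sigma} \sin(3 \eta)$.
Substituting back: $T(\xi,\tau) = u(\xi + \tau, \tau)$.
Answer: $T(\xi, \tau) = 3 e^{-2 \tau} \sin(\tau + \xi) - 3 e^{-18 \tau} \sin(3 \tau + 3 \xi)$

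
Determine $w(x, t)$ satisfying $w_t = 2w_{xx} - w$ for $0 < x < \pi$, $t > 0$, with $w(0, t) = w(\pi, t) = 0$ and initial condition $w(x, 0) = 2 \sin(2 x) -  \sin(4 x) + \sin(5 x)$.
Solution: Substitute $w = e^{-t}u$, i.e. $u = e^{t}w$.
By the product rule, $w_t = e^{-t}(u_t - u)$, $w_{xx} = e^{-t}u_{xx}$.
Substituting into the PDE and dividing by $e^{-t}$: $u_t - u = 2u_{xx} - u$.
The lower-order terms cancel, leaving the standard heat equation $u_t = 2u_{xx}$.
Initial data for $u$: $u(x,0) = w(x,0) = 2 \sin(2 x) - \sin(4 x) + \sin(5 x)$. The boundary conditions carry over: $u(0,t) = u(\pi,t) = 0$.
Solve for $u$:
  Using separation of variables $u = X(x)T(t)$:
  Eigenfunctions: $\sin(nx)$, $n = 1, 2, 3, \ldots$
  General solution: $u(x, t) = \sum c_n \sin(nx) e^{-2n^2 t}$
  Matching $u(x,0) = 2 \sin(2 x) - \sin(4 x) + \sin(5 x)$ term by term: $c_2=2, c_4=-1, c_5=1$.
Hence $u(x,t) = 2 e^{-8 t} \sin(2 x) - e^{-32 t} \sin(4 x) + e^{-50 t} \sin(5 x)$.
Transform back: $w(x,t) = e^{-t}u(x,t)$.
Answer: $w(x, t) = 2 e^{-9 t} \sin(2 x) -  e^{-33 t} \sin(4 x) + e^{-51 t} \sin(5 x)$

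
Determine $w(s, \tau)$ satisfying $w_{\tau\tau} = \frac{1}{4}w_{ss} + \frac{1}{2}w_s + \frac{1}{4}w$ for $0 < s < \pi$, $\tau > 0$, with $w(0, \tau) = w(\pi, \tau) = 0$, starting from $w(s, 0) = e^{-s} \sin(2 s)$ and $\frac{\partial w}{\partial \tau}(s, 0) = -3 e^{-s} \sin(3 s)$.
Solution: Substitute $w = e^{-s}u$, i.e. $u = e^{s}w$.
By the product rule, $w_s = e^{-s}(u_s - u)$, $w_{ss} = e^{-s}(u_{ss} - 2u_s + u)$, $w_{\tau\tau} = e^{-s}u_{\tau\tau}$.
Substituting into the PDE and dividing by $e^{-s}$: $u_{\tau\tau} = \frac{1}{4}(u_{ss} - 2u_s + u) + \frac{1}{2}(u_s - u) + \frac{1}{4}u$.
The lower-order terms cancel, leaving the standard wave equation $u_{\tau\tau} = \frac{1}{4}u_{ss}$.
Initial data for $u$: $u(s,0) = e^{s}w(s,0) = \sin(2 s)$; $u_{\tau}(s,0) = e^{s}w_{\tau}(s,0) = -3 \sin(3 s)$. The boundary conditions carry over: $u(0,\tau) = u(\pi,\tau) = 0$.
Solve for $u$:
  Using separation of variables $u = X(s)T(\tau)$:
  Eigenfunctions: $\sin(ns)$, $n = 1, 2, 3, \ldots$
  General solution: $u(s, \tau) = \sum [A_n \cos(n \tau/2) + B_n \sin(n \tau/2)] \sin(ns)$
  From $u(s,0) = \sin(2 s)$: $A_2=1$. From $u_{\tau}(s,0) = -3 \sin(3 s)$, using $u_{\tau}(s,0) = \sum \omega_n B_n \sin(ns)$ with $\omega_n = n/2$: $B_3 = (-3)/(3/2) = -2$.
Hence $u(s,\tau) = \sin(2 s) \cos(\tau) - 2 \sin(3 s) \sin(3 \tau/2)$.
Transform back: $w(s,\tau) = e^{-s}u(s,\tau)$.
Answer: $w(s, \tau) = -2 e^{-s} \sin(3 \tau/2) \sin(3 s) + e^{-s} \sin(2 s) \cos(\tau)$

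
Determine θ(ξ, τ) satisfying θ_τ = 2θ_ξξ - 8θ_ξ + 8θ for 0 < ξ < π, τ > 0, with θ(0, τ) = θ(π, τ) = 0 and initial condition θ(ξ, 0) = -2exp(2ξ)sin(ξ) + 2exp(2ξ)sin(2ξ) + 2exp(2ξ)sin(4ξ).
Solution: Substitute θ = exp(2ξ)u.
Then θ_ξ = exp(2ξ)(u_ξ + 2u), θ_ξξ = exp(2ξ)(u_ξξ + 4u_ξ + 4u), θ_τ = exp(2ξ)u_τ; substituting and dividing by exp(2ξ), the lower-order terms cancel: u_τ = 2u_ξξ (standard heat equation).
Data for u: u(ξ,0) = exp(-2ξ)θ(ξ,0) = -2sin(ξ) + 2sin(2ξ) + 2sin(4ξ). The boundary conditions carry over: u(0,τ) = u(π,τ) = 0.
Separating variables: u = Σ c_n exp(-2n²τ) sin(nξ). From u(ξ,0) = -2sin(ξ) + 2sin(2ξ) + 2sin(4ξ): c_1=-2, c_2=2, c_4=2.
So u(ξ,τ) = -2exp(-2τ)sin(ξ) + 2exp(-8τ)sin(2ξ) + 2exp(-32τ)sin(4ξ), and θ(ξ,τ) = exp(2ξ)u(ξ,τ).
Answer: θ(ξ, τ) = -2exp(2ξ)exp(-2τ)sin(ξ) + 2exp(2ξ)exp(-8τ)sin(2ξ) + 2exp(2ξ)exp(-32τ)sin(4ξ)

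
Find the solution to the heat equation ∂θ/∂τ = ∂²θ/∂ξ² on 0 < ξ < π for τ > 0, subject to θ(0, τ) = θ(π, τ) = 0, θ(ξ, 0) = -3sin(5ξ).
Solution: Separating variables: θ = Σ c_n exp(-n²τ) sin(nξ). From θ(ξ,0) = -3sin(5ξ): c_5=-3.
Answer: θ(ξ, τ) = -3exp(-25τ)sin(5ξ)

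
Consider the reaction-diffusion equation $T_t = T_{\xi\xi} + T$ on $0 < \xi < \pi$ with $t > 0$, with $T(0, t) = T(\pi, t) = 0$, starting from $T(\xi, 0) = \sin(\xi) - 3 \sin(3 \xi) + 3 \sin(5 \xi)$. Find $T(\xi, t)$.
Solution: Substitute $T = e^{t}u$, i.e. $u = e^{-t}T$.
By the product rule, $T_t = e^{t}(u_t + u)$, $T_{\xi\xi} = e^{t}u_{\xi\xi}$.
Substituting into the PDE and dividing by $e^{t}$: $u_t + u = u_{\xi\xi} + u$.
The lower-order terms cancel, leaving the standard heat equation $u_t = u_{\xi\xi}$.
Initial data for $u$: $u(\xi,0) = T(\xi,0) = \sin(\xi) - 3 \sin(3 \xi) + 3 \sin(5 \xi)$. The boundary conditions carry over: $u(0,t) = u(\pi,t) = 0$.
Solve for $u$:
  Using separation of variables $u = X(\xi)G(t)$:
  Eigenfunctions: $\sin(n\xi)$, $n = 1, 2, 3, \ldots$
  General solution: $u(\xi, t) = \sum c_n \sin(n\xi) e^{-n^2 t}$
  Matching $u(\xi,0) = \sin(\xi) - 3 \sin(3 \xi) + 3 \sin(5 \xi)$ term by term: $c_1=1, c_3=-3, c_5=3$.
Hence $u(\xi,t) = e^{-t} \sin(\xi) - 3 e^{-9 t} \sin(3 \xi) + 3 e^{-25 t} \sin(5 \xi)$.
Transform back: $T(\xi,t) = e^{t}u(\xi,t)$.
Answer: $T(\xi, t) = \sin(\xi) - 3 e^{-8 t} \sin(3 \xi) + 3 e^{-24 t} \sin(5 \xi)$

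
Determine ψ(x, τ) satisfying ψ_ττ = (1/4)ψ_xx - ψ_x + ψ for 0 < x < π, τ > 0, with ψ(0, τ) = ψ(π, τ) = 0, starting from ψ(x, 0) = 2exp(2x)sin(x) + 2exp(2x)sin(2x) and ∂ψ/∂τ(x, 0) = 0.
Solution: Substitute ψ = exp(2x)u.
Then ψ_x = exp(2x)(u_x + 2u), ψ_xx = exp(2x)(u_xx + 4u_x + 4u), ψ_ττ = exp(2x)u_ττ; substituting and dividing by exp(2x), the lower-order terms cancel: u_ττ = (1/4)u_xx (standard wave equation).
Data for u: u(x,0) = exp(-2x)ψ(x,0) = 2sin(x) + 2sin(2x); u_τ(x,0) = exp(-2x)ψ_τ(x,0) = 0. The boundary conditions carry over: u(0,τ) = u(π,τ) = 0.
Separating variables: u = Σ [A_n cos(ω_n τ) + B_n sin(ω_n τ)] sin(nx), ω_n = n/2. From ICs: A_1=2, A_2=2.
So u(x,τ) = 2sin(x)cos(τ/2) + 2sin(2x)cos(τ), and ψ(x,τ) = exp(2x)u(x,τ).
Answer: ψ(x, τ) = 2exp(2x)sin(x)cos(τ/2) + 2exp(2x)sin(2x)cos(τ)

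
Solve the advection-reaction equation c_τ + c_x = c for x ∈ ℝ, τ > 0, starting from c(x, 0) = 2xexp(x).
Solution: Substitute c = exp(x)u, i.e. u = exp(-x)c.
By the product rule, c_x = exp(x)(u_x + u), c_τ = exp(x)u_τ.
Substituting into the PDE and dividing by exp(x): u_τ + (u_x + u) = u.
The lower-order terms cancel, leaving the standard advection equation u_τ + u_x = 0.
Initial data for u: u(x,0) = exp(-x)c(x,0) = 2x.
Solve for u:
  By method of characteristics (waves move right with speed 1):
  Along characteristics x - τ = const, u is constant, so u(x,τ) = f(x - τ) with f = u(·, 0).
Hence u(x,τ) = 2x - 2τ.
Transform back: c(x,τ) = exp(x)u(x,τ).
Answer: c(x, τ) = 2xexp(x) - 2τexp(x)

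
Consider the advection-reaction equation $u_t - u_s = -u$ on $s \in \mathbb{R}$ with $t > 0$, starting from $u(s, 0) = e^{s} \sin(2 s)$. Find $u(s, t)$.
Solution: Substitute $u = e^{s}w$, i.e. $w = e^{-s}u$.
By the product rule, $u_s = e^{s}(w_s + w)$, $u_t = e^{s}w_t$.
Substituting into the PDE and dividing by $e^{s}$: $w_t - (w_s + w) = -w$.
The lower-order terms cancel, leaving the standard advection equation $w_t - w_s = 0$.
Initial data for $w$: $w(s,0) = e^{-s}u(s,0) = \sin(2 s)$.
Solve for $w$:
  By method of characteristics (waves move left with speed 1):
  Along characteristics $s + t =$ const, $w$ is constant, so $w(s,t) = f(s + t)$ with $f = w( \cdot , 0)$.
Hence $w(s,t) = \sin(2 s + 2 t)$.
Transform back: $u(s,t) = e^{s}w(s,t)$.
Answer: $u(s, t) = e^{s} \sin(2 s + 2 t)$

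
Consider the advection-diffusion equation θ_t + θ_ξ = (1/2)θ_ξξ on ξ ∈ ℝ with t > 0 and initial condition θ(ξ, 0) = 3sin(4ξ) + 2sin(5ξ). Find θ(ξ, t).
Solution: Moving frame: η = ξ - t, σ = t, θ = u(η,σ), so θ_t = u_σ - u_η and θ_ξξ = u_ηη.
Hence θ_t + θ_ξ = u_σ and the PDE becomes the heat equation u_σ = (1/2)u_ηη on η ∈ ℝ.
Initial data: u(η,0) = θ(η,0) = 3sin(4η) + 2sin(5η). Each mode sin(nη) decays as exp(-n²σ/2) on ℝ, so u(η,σ) = Σ c_n exp(-n²σ/2) sin(nη) with c_4=3, c_5=2: u(η,σ) = 3exp(-8σ)sin(4η) + 2exp(-25σ/2)sin(5η).
Substituting back: θ(ξ,t) = u(ξ - t, t).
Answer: θ(ξ, t) = -3exp(-8t)sin(4t - 4ξ) - 2exp(-25t/2)sin(5t - 5ξ)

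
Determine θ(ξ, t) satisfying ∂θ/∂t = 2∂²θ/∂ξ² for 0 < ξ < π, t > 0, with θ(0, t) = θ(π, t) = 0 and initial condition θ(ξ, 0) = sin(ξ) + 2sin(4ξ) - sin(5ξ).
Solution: Separating variables: θ = Σ c_n exp(-2n²t) sin(nξ). From θ(ξ,0) = sin(ξ) + 2sin(4ξ) - sin(5ξ): c_1=1, c_4=2, c_5=-1.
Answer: θ(ξ, t) = exp(-2t)sin(ξ) + 2exp(-32t)sin(4ξ) - exp(-50t)sin(5ξ)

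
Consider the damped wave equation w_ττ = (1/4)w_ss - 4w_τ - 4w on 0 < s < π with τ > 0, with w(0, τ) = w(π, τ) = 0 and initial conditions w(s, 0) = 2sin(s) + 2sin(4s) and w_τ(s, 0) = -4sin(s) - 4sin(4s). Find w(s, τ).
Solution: Substitute w = exp(-2τ)u, i.e. u = exp(2τ)w.
By the product rule, w_τ = exp(-2τ)(u_τ - 2u), w_ττ = exp(-2τ)(u_ττ - 4u_τ + 4u), w_ss = exp(-2τ)u_ss.
Substituting into the PDE and dividing by exp(-2τ): u_ττ - 4u_τ + 4u = (1/4)u_ss - 4(u_τ - 2u) - 4u.
The lower-order terms cancel, leaving the standard wave equation u_ττ = (1/4)u_ss.
Initial data for u: u(s,0) = w(s,0) = 2sin(s) + 2sin(4s); u_τ(s,0) = w_τ(s,0) + 2w(s,0) = 0. The boundary conditions carry over: u(0,τ) = u(π,τ) = 0.
Solve for u:
  Using separation of variables u = X(s)T(τ):
  Eigenfunctions: sin(ns), n = 1, 2, 3, ...
  General solution: u(s, τ) = Σ [A_n cos(n τ/2) + B_n sin(n τ/2)] sin(ns)
  From u(s,0) = 2sin(s) + 2sin(4s): A_1=2, A_4=2. From u_τ(s,0) = 0: all B_n = 0.
Hence u(s,τ) = 2sin(s)cos(τ/2) + 2sin(4s)cos(2τ).
Transform back: w(s,τ) = exp(-2τ)u(s,τ).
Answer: w(s, τ) = 2exp(-2τ)sin(s)cos(τ/2) + 2exp(-2τ)sin(4s)cos(2τ)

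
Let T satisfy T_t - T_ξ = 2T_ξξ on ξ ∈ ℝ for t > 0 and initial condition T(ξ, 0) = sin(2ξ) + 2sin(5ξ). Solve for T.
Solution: Change to a moving frame: let η = ξ + t, σ = t and write T(ξ,t) = u(η,σ).
By the chain rule T_t = u_σ + u_η, T_ξ = u_η, T_ξξ = u_ηη.
Then T_t - T_ξ = u_σ: the advection term cancels and the PDE becomes the heat equation u_σ = 2u_ηη on η ∈ ℝ.
Initial data: u(η,0) = T(η,0) = sin(2η) + 2sin(5η).
On η ∈ ℝ each mode satisfies (sin(nη))″ = -n² sin(nη), so exp(-2n²σ) sin(nη) solves the heat equation; by superposition u(η,σ) = Σ c_n exp(-2n²σ) sin(nη).
Reading off the coefficients: c_2=1, c_5=2, so u(η,σ) = exp(-8σ)sin(2η) + 2exp(-50σ)sin(5η).
Substituting back η = ξ + t, σ = t: T(ξ,t) = u(ξ + t, t).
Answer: T(ξ, t) = exp(-8t)sin(2t + 2ξ) + 2exp(-50t)sin(5t + 5ξ)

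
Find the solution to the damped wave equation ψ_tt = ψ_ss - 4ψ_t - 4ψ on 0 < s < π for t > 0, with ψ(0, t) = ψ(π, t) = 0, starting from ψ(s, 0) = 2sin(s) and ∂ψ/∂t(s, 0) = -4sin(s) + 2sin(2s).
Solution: Substitute ψ = exp(-2t)u.
Then ψ_t = exp(-2t)(u_t - 2u), ψ_tt = exp(-2t)(u_tt - 4u_t + 4u), ψ_ss = exp(-2t)u_ss; substituting and dividing by exp(-2t), the lower-order terms cancel: u_tt = u_ss (standard wave equation).
Data for u: u(s,0) = ψ(s,0) = 2sin(s); u_t(s,0) = ψ_t(s,0) + 2ψ(s,0) = 2sin(2s). The boundary conditions carry over: u(0,t) = u(π,t) = 0.
Separating variables: u = Σ [A_n cos(ω_n t) + B_n sin(ω_n t)] sin(ns), ω_n = n. From ICs (B_n = velocity coefficient / ω_n): A_1=2, B_2=1.
So u(s,t) = 2sin(s)cos(t) + sin(2s)sin(2t), and ψ(s,t) = exp(-2t)u(s,t).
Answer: ψ(s, t) = 2exp(-2t)sin(s)cos(t) + exp(-2t)sin(2s)sin(2t)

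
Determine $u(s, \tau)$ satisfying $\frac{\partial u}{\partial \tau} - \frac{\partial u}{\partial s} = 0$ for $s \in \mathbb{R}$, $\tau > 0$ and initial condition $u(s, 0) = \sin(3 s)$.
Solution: By method of characteristics (waves move left with speed 1):
Along characteristics $s + \tau =$ const, $u$ is constant, so $u(s,\tau) = f(s + \tau)$ with $f = u( \cdot , 0)$.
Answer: $u(s, \tau) = \sin(3 \tau + 3 s)$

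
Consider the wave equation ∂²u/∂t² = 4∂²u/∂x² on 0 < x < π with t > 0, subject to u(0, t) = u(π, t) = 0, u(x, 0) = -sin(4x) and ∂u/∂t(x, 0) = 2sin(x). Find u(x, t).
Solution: Using separation of variables u = X(x)T(t):
Eigenfunctions: sin(nx), n = 1, 2, 3, ...
General solution: u(x, t) = Σ [A_n cos(2n t) + B_n sin(2n t)] sin(nx)
From u(x,0) = -sin(4x): A_4=-1. From u_t(x,0) = 2sin(x), using u_t(x,0) = Σ ω_n B_n sin(nx) with ω_n = 2n: B_1 = 2/2 = 1.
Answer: u(x, t) = sin(2t)sin(x) - sin(4x)cos(8t)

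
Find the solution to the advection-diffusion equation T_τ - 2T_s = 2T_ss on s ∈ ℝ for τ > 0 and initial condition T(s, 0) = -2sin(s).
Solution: Moving frame: η = s + 2τ, σ = τ, T = u(η,σ), so T_τ = u_σ + 2u_η and T_ss = u_ηη.
Hence T_τ - 2T_s = u_σ and the PDE becomes the heat equation u_σ = 2u_ηη on η ∈ ℝ.
Initial data: u(η,0) = T(η,0) = -2sin(η). Each mode sin(nη) decays as exp(-2n²σ) on ℝ, so u(η,σ) = Σ c_n exp(-2n²σ) sin(nη) with c_1=-2: u(η,σ) = -2exp(-2σ)sin(η).
Substituting back: T(s,τ) = u(s + 2τ, τ).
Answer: T(s, τ) = -2exp(-2τ)sin(s + 2τ)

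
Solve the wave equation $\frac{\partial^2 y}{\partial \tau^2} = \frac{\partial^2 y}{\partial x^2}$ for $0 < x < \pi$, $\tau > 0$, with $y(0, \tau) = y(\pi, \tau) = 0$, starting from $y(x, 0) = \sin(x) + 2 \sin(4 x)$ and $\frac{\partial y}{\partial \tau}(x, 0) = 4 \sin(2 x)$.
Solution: Separating variables: $y = \sum [A_n \cos(\omega_n \tau) + B_n \sin(\omega_n \tau)] \sin(nx)$, $\omega_n = n$. From ICs ($B_n$ = velocity coefficient / $\omega_n$): $A_1=1, A_4=2, B_2=2$.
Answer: $y(x, \tau) = 2 \sin(2 \tau) \sin(2 x) + \sin(x) \cos(\tau) + 2 \sin(4 x) \cos(4 \tau)$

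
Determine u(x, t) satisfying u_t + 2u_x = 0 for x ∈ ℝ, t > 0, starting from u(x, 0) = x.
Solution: By characteristics (dx/dt = 2), u(x,t) = f(x - 2t) with f = u(·, 0).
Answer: u(x, t) = -2t + x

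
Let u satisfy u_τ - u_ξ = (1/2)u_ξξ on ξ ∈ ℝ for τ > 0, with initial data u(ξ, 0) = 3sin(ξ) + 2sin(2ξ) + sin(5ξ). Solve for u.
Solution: Change to a moving frame: let η = ξ + τ, σ = τ and write u(ξ,τ) = w(η,σ).
By the chain rule u_τ = w_σ + w_η, u_ξ = w_η, u_ξξ = w_ηη.
Then u_τ - u_ξ = w_σ: the advection term cancels and the PDE becomes the heat equation w_σ = (1/2)w_ηη on η ∈ ℝ.
Initial data: w(η,0) = u(η,0) = 3sin(η) + 2sin(2η) + sin(5η).
On η ∈ ℝ each mode satisfies (sin(nη))″ = -n² sin(nη), so exp(-n²σ/2) sin(nη) solves the heat equation; by superposition w(η,σ) = Σ c_n exp(-n²σ/2) sin(nη).
Reading off the coefficients: c_1=3, c_2=2, c_5=1, so w(η,σ) = 2exp(-2σ)sin(2η) + 3exp(-σ/2)sin(η) + exp(-25σ/2)sin(5η).
Substituting back η = ξ + τ, σ = τ: u(ξ,τ) = w(ξ + τ, τ).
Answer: u(ξ, τ) = 2exp(-2τ)sin(2ξ + 2τ) + 3exp(-τ/2)sin(ξ + τ) + exp(-25τ/2)sin(5ξ + 5τ)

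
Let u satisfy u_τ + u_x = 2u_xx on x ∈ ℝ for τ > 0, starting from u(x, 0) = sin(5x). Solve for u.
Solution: Change to a moving frame: let η = x - τ, σ = τ and write u(x,τ) = w(η,σ).
By the chain rule u_τ = w_σ - w_η, u_x = w_η, u_xx = w_ηη.
Then u_τ + u_x = w_σ: the advection term cancels and the PDE becomes the heat equation w_σ = 2w_ηη on η ∈ ℝ.
Initial data: w(η,0) = u(η,0) = sin(5η).
On η ∈ ℝ each mode satisfies (sin(nη))″ = -n² sin(nη), so exp(-2n²σ) sin(nη) solves the heat equation; by superposition w(η,σ) = Σ c_n exp(-2n²σ) sin(nη).
Reading off the coefficients: c_5=1, so w(η,σ) = exp(-50σ)sin(5η).
Substituting back η = x - τ, σ = τ: u(x,τ) = w(x - τ, τ).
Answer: u(x, τ) = exp(-50τ)sin(5x - 5τ)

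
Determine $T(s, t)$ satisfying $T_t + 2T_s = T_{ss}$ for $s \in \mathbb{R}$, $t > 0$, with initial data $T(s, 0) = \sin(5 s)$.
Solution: Change to a moving frame: let $\eta = s - 2t$, $\sigma = t$ and write $T(s,t) = u(\eta,\sigma)$.
By the chain rule $T_t = u_{\sigma} - 2u_{\eta}$, $T_s = u_{\eta}$, $T_{ss} = u_{\eta\eta}$.
Then $T_t + 2T_s = u_{\sigma}$: the advection term cancels and the PDE becomes the heat equation $u_{\sigma} = u_{\eta\eta}$ on $\eta \in \mathbb{R}$.
Initial data: $u(\eta,0) = T(\eta,0) = \sin(5 \eta)$.
On $\eta \in \mathbb{R}$ each mode satisfies $(\sin(n\eta))'' = -n^2 \sin(n\eta)$, so $e^{-n^2\sigma} \sin(n\eta)$ solves the heat equation; by superposition $u(\eta,\sigma) = \sum c_n e^{-n^2\sigma} \sin(n\eta)$.
Reading off the coefficients: $c_5=1$, so $u(\eta,\sigma) = e^{-25 \sigma} \sin(5 \eta)$.
Substituting back $\eta = s - 2t$, $\sigma = t$: $T(s,t) = u(s - 2t, t)$.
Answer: $T(s, t) = e^{-25 t} \sin(5 s - 10 t)$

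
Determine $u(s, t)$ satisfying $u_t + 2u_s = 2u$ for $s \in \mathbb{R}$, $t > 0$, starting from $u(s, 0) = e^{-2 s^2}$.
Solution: Substitute $u = e^{2t}w$, i.e. $w = e^{-2t}u$.
By the product rule, $u_t = e^{2t}(w_t + 2w)$, $u_s = e^{2t}w_s$.
Substituting into the PDE and dividing by $e^{2t}$: $w_t + 2w + 2w_s = 2w$.
The lower-order terms cancel, leaving the standard advection equation $w_t + 2w_s = 0$.
Initial data for $w$: $w(s,0) = u(s,0) = e^{-2 s^2}$.
Solve for $w$:
  By method of characteristics (waves move right with speed 2):
  Along characteristics $s - 2t =$ const, $w$ is constant, so $w(s,t) = f(s - 2t)$ with $f = w( \cdot , 0)$.
Hence $w(s,t) = e^{-2 (s - 2 t)^2}$.
Transform back: $u(s,t) = e^{2t}w(s,t)$.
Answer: $u(s, t) = e^{2 t} e^{-2 (s - 2 t)^2}$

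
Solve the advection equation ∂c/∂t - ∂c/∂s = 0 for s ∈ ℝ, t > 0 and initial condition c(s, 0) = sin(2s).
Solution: By characteristics (ds/dt = -1), c(s,t) = f(s + t) with f = c(·, 0).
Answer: c(s, t) = sin(2s + 2t)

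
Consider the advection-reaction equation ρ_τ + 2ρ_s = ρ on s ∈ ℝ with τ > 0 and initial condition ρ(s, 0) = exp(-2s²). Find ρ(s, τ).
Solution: Substitute ρ = exp(τ)u, i.e. u = exp(-τ)ρ.
By the product rule, ρ_τ = exp(τ)(u_τ + u), ρ_s = exp(τ)u_s.
Substituting into the PDE and dividing by exp(τ): u_τ + u + 2u_s = u.
The lower-order terms cancel, leaving the standard advection equation u_τ + 2u_s = 0.
Initial data for u: u(s,0) = ρ(s,0) = exp(-2s²).
Solve for u:
  By method of characteristics (waves move right with speed 2):
  Along characteristics s - 2τ = const, u is constant, so u(s,τ) = f(s - 2τ) with f = u(·, 0).
Hence u(s,τ) = exp(-2(s - 2τ)²).
Transform back: ρ(s,τ) = exp(τ)u(s,τ).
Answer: ρ(s, τ) = exp(τ)exp(-2(s - 2τ)²)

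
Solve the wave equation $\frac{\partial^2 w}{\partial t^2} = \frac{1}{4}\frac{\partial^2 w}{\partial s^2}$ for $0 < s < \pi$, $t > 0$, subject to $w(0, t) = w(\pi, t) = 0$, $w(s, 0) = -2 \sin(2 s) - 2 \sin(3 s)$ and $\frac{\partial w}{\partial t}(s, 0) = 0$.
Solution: Using separation of variables $w = X(s)T(t)$:
Eigenfunctions: $\sin(ns)$, $n = 1, 2, 3, \ldots$
General solution: $w(s, t) = \sum [A_n \cos(n t/2) + B_n \sin(n t/2)] \sin(ns)$
From $w(s,0) = -2 \sin(2 s) - 2 \sin(3 s)$: $A_2=-2, A_3=-2$. From $w_t(s,0) = 0$: all $B_n = 0$.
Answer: $w(s, t) = -2 \sin(2 s) \cos(t) - 2 \sin(3 s) \cos(3 t/2)$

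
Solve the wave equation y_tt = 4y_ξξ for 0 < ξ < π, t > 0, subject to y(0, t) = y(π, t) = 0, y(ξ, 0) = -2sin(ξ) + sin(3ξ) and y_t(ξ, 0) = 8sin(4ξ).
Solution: Using separation of variables y = X(ξ)T(t):
Eigenfunctions: sin(nξ), n = 1, 2, 3, ...
General solution: y(ξ, t) = Σ [A_n cos(2n t) + B_n sin(2n t)] sin(nξ)
From y(ξ,0) = -2sin(ξ) + sin(3ξ): A_1=-2, A_3=1. From y_t(ξ,0) = 8sin(4ξ), using y_t(ξ,0) = Σ ω_n B_n sin(nξ) with ω_n = 2n: B_4 = 8/8 = 1.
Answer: y(ξ, t) = sin(8t)sin(4ξ) - 2sin(ξ)cos(2t) + sin(3ξ)cos(6t)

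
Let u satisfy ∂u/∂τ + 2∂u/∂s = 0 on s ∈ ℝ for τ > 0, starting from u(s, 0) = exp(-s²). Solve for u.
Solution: By method of characteristics (waves move right with speed 2):
Along characteristics s - 2τ = const, u is constant, so u(s,τ) = f(s - 2τ) with f = u(·, 0).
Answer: u(s, τ) = exp(-(s - 2τ)²)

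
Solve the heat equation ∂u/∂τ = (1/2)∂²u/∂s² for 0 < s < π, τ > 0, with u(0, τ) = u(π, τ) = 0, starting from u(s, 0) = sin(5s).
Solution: Using separation of variables u = X(s)T(τ):
Eigenfunctions: sin(ns), n = 1, 2, 3, ...
General solution: u(s, τ) = Σ c_n sin(ns) exp(-n² τ/2)
Matching u(s,0) = sin(5s) term by term: c_5=1.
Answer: u(s, τ) = exp(-25τ/2)sin(5s)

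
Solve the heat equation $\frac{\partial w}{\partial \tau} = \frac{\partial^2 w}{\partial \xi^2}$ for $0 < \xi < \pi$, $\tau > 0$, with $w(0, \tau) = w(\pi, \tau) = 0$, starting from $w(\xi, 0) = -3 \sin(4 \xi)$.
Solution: Using separation of variables $w = X(\xi)T(\tau)$:
Eigenfunctions: $\sin(n\xi)$, $n = 1, 2, 3, \ldots$
General solution: $w(\xi, \tau) = \sum c_n \sin(n\xi) e^{-n^2 \tau}$
Matching $w(\xi,0) = -3 \sin(4 \xi)$ term by term: $c_4=-3$.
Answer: $w(\xi, \tau) = -3 e^{-16 \tau} \sin(4 \xi)$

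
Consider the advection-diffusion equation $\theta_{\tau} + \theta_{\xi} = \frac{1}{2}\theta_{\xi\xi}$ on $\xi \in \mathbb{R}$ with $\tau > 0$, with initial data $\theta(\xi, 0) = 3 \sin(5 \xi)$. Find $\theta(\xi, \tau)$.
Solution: Moving frame: $\eta = \xi - \tau$, $\sigma = \tau$, $\theta = u(\eta,\sigma)$, so $\theta_{\tau} = u_{\sigma} - u_{\eta}$ and $\theta_{\xi\xi} = u_{\eta\eta}$.
Hence $\theta_{\tau} + \theta_{\xi} = u_{\sigma}$ and the PDE becomes the heat equation $u_{\sigma} = \frac{1}{2}u_{\eta\eta}$ on $\eta \in \mathbb{R}$.
Initial data: $u(\eta,0) = \theta(\eta,0) = 3 \sin(5 \eta)$. Each mode $\sin(n\eta)$ decays as $e^{-n^2\sigma/2}$ on $\mathbb{R}$, so $u(\eta,\sigma) = \sum c_n e^{-n^2\sigma/2} \sin(n\eta)$ with $c_5=3$: $u(\eta,\sigma) = 3 e^{-25 \sigma/2} \sin(5 \eta)$.
Substituting back: $\theta(\xi,\tau) = u(\xi - \tau, \tau)$.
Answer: $\theta(\xi, \tau) = -3 e^{-25 \tau/2} \sin(5 \tau - 5 \xi)$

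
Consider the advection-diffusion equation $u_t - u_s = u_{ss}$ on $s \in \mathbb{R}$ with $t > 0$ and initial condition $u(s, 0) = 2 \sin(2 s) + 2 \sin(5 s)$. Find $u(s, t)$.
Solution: Moving frame: $\eta = s + t$, $\sigma = t$, $u = w(\eta,\sigma)$, so $u_t = w_{\sigma} + w_{\eta}$ and $u_{ss} = w_{\eta\eta}$.
Hence $u_t - u_s = w_{\sigma}$ and the PDE becomes the heat equation $w_{\sigma} = w_{\eta\eta}$ on $\eta \in \mathbb{R}$.
Initial data: $w(\eta,0) = u(\eta,0) = 2 \sin(2 \eta) + 2 \sin(5 \eta)$. Each mode $\sin(n\eta)$ decays as $e^{-n^2\sigma}$ on $\mathbb{R}$, so $w(\eta,\sigma) = \sum c_n e^{-n^2\sigma} \sin(n\eta)$ with $c_2=2, c_5=2$: $w(\eta,\sigma) = 2 e^{-4 \sigma} \sin(2 \eta) + 2 e^{-25 \sigma} \sin(5 \eta)$.
Substituting back: $u(s,t) = w(s + t, t)$.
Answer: $u(s, t) = 2 e^{-4 t} \sin(2 s + 2 t) + 2 e^{-25 t} \sin(5 s + 5 t)$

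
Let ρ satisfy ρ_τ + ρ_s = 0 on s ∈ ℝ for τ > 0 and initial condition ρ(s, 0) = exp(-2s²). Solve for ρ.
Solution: By method of characteristics (waves move right with speed 1):
Along characteristics s - τ = const, ρ is constant, so ρ(s,τ) = f(s - τ) with f = ρ(·, 0).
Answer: ρ(s, τ) = exp(-2(s - τ)²)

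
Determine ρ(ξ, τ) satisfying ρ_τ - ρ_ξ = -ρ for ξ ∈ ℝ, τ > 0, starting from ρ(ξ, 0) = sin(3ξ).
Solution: Substitute ρ = exp(-τ)u.
Then ρ_τ = exp(-τ)(u_τ - u), ρ_ξ = exp(-τ)u_ξ; substituting and dividing by exp(-τ), the lower-order terms cancel: u_τ - u_ξ = 0 (standard advection equation).
Data for u: u(ξ,0) = ρ(ξ,0) = sin(3ξ).
By characteristics (dξ/dτ = -1), u(ξ,τ) = f(ξ + τ) with f = u(·, 0).
So u(ξ,τ) = sin(3ξ + 3τ), and ρ(ξ,τ) = exp(-τ)u(ξ,τ).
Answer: ρ(ξ, τ) = exp(-τ)sin(3ξ + 3τ)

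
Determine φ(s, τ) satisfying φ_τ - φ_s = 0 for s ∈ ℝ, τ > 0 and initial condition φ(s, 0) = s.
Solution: By characteristics (ds/dτ = -1), φ(s,τ) = f(s + τ) with f = φ(·, 0).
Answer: φ(s, τ) = s + τ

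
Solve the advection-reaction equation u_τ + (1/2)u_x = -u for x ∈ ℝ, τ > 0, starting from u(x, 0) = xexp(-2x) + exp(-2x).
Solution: Substitute u = exp(-2x)w, i.e. w = exp(2x)u.
By the product rule, u_x = exp(-2x)(w_x - 2w), u_τ = exp(-2x)w_τ.
Substituting into the PDE and dividing by exp(-2x): w_τ + (1/2)(w_x - 2w) = -w.
The lower-order terms cancel, leaving the standard advection equation w_τ + (1/2)w_x = 0.
Initial data for w: w(x,0) = exp(2x)u(x,0) = x + 1.
Solve for w:
  By method of characteristics (waves move right with speed 1/2):
  Along characteristics x - (1/2)τ = const, w is constant, so w(x,τ) = f(x - (1/2)τ) with f = w(·, 0).
Hence w(x,τ) = x - (1/2)τ + 1.
Transform back: u(x,τ) = exp(-2x)w(x,τ).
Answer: u(x, τ) = xexp(-2x) - (1/2)τexp(-2x) + exp(-2x)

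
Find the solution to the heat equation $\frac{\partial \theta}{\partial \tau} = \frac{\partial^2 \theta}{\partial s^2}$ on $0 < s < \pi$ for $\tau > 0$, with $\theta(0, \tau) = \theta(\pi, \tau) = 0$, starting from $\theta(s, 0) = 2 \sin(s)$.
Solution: Using separation of variables $\theta = X(s)G(\tau)$:
Eigenfunctions: $\sin(ns)$, $n = 1, 2, 3, \ldots$
General solution: $\theta(s, \tau) = \sum c_n \sin(ns) e^{-n^2 \tau}$
Matching $\theta(s,0) = 2 \sin(s)$ term by term: $c_1=2$.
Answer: $\theta(s, \tau) = 2 e^{-\tau} \sin(s)$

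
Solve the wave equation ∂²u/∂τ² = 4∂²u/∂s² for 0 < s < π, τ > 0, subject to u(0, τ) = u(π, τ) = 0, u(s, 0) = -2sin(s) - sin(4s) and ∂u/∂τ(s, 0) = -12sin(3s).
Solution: Using separation of variables u = X(s)T(τ):
Eigenfunctions: sin(ns), n = 1, 2, 3, ...
General solution: u(s, τ) = Σ [A_n cos(2n τ) + B_n sin(2n τ)] sin(ns)
From u(s,0) = -2sin(s) - sin(4s): A_1=-2, A_4=-1. From u_τ(s,0) = -12sin(3s), using u_τ(s,0) = Σ ω_n B_n sin(ns) with ω_n = 2n: B_3 = (-12)/6 = -2.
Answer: u(s, τ) = -2sin(s)cos(2τ) - 2sin(3s)sin(6τ) - sin(4s)cos(8τ)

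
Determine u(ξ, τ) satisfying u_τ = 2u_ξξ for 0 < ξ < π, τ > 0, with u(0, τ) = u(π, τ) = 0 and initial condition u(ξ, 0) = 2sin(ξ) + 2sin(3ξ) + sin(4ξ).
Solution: Separating variables: u = Σ c_n exp(-2n²τ) sin(nξ). From u(ξ,0) = 2sin(ξ) + 2sin(3ξ) + sin(4ξ): c_1=2, c_3=2, c_4=1.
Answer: u(ξ, τ) = 2exp(-2τ)sin(ξ) + 2exp(-18τ)sin(3ξ) + exp(-32τ)sin(4ξ)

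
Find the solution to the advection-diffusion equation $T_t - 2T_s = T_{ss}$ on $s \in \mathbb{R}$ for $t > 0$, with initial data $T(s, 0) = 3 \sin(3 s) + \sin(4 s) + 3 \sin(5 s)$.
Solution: Change to a moving frame: let $\eta = s + 2t$, $\sigma = t$ and write $T(s,t) = u(\eta,\sigma)$.
By the chain rule $T_t = u_{\sigma} + 2u_{\eta}$, $T_s = u_{\eta}$, $T_{ss} = u_{\eta\eta}$.
Then $T_t - 2T_s = u_{\sigma}$: the advection term cancels and the PDE becomes the heat equation $u_{\sigma} = u_{\eta\eta}$ on $\eta \in \mathbb{R}$.
Initial data: $u(\eta,0) = T(\eta,0) = 3 \sin(3 \eta) + \sin(4 \eta) + 3 \sin(5 \eta)$.
On $\eta \in \mathbb{R}$ each mode satisfies $(\sin(n\eta))'' = -n^2 \sin(n\eta)$, so $e^{-n^2\sigma} \sin(n\eta)$ solves the heat equation; by superposition $u(\eta,\sigma) = \sum c_n e^{-n^2\sigma} \sin(n\eta)$.
Reading off the coefficients: $c_3=3, c_4=1, c_5=3$, so $u(\eta,\sigma) = 3 e^{-9 \sigma} \sin(3 \eta) + e^{-16 \sigma} \sin(4 \eta) + 3 e^{-25 \sigma} \sin(5 \eta)$.
Substituting back $\eta = s + 2t$, $\sigma = t$: $T(s,t) = u(s + 2t, t)$.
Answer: $T(s, t) = 3 e^{-9 t} \sin(3 s + 6 t) + e^{-16 t} \sin(4 s + 8 t) + 3 e^{-25 t} \sin(5 s + 10 t)$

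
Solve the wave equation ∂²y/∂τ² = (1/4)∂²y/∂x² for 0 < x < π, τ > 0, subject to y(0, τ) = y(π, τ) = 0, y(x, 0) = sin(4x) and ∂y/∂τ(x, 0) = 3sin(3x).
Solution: Separating variables: y = Σ [A_n cos(ω_n τ) + B_n sin(ω_n τ)] sin(nx), ω_n = n/2. From ICs (B_n = velocity coefficient / ω_n): A_4=1, B_3=2.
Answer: y(x, τ) = 2sin(3x)sin(3τ/2) + sin(4x)cos(2τ)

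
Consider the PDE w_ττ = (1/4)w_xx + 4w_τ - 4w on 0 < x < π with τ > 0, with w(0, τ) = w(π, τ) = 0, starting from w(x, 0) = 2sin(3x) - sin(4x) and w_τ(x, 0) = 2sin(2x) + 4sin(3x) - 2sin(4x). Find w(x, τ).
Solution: Substitute w = exp(2τ)u.
Then w_τ = exp(2τ)(u_τ + 2u), w_ττ = exp(2τ)(u_ττ + 4u_τ + 4u), w_xx = exp(2τ)u_xx; substituting and dividing by exp(2τ), the lower-order terms cancel: u_ττ = (1/4)u_xx (standard wave equation).
Data for u: u(x,0) = w(x,0) = 2sin(3x) - sin(4x); u_τ(x,0) = w_τ(x,0) - 2w(x,0) = 2sin(2x). The boundary conditions carry over: u(0,τ) = u(π,τ) = 0.
Separating variables: u = Σ [A_n cos(ω_n τ) + B_n sin(ω_n τ)] sin(nx), ω_n = n/2. From ICs (B_n = velocity coefficient / ω_n): A_3=2, A_4=-1, B_2=2.
So u(x,τ) = 2sin(2x)sin(τ) + 2sin(3x)cos(3τ/2) - sin(4x)cos(2τ), and w(x,τ) = exp(2τ)u(x,τ).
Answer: w(x, τ) = 2exp(2τ)sin(2x)sin(τ) + 2exp(2τ)sin(3x)cos(3τ/2) - exp(2τ)sin(4x)cos(2τ)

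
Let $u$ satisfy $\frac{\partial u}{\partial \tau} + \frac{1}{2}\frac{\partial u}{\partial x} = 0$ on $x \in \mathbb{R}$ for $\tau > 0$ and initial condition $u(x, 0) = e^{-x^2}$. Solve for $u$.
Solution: By method of characteristics (waves move right with speed 1/2):
Along characteristics $x - \frac{1}{2}\tau =$ const, $u$ is constant, so $u(x,\tau) = f(x - \frac{1}{2}\tau)$ with $f = u( \cdot , 0)$.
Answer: $u(x, \tau) = e^{-(-\tau/2 + x)^2}$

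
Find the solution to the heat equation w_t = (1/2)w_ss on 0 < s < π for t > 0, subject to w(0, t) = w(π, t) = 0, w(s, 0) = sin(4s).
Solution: Separating variables: w = Σ c_n exp(-n²t/2) sin(ns). From w(s,0) = sin(4s): c_4=1.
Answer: w(s, t) = exp(-8t)sin(4s)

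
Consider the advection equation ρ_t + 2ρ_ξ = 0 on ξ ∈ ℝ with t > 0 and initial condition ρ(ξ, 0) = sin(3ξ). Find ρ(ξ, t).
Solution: By characteristics (dξ/dt = 2), ρ(ξ,t) = f(ξ - 2t) with f = ρ(·, 0).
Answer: ρ(ξ, t) = -sin(6t - 3ξ)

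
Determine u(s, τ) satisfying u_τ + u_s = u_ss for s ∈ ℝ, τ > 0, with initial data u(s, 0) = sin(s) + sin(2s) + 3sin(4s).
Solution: Moving frame: η = s - τ, σ = τ, u = w(η,σ), so u_τ = w_σ - w_η and u_ss = w_ηη.
Hence u_τ + u_s = w_σ and the PDE becomes the heat equation w_σ = w_ηη on η ∈ ℝ.
Initial data: w(η,0) = u(η,0) = sin(η) + sin(2η) + 3sin(4η). Each mode sin(nη) decays as exp(-n²σ) on ℝ, so w(η,σ) = Σ c_n exp(-n²σ) sin(nη) with c_1=1, c_2=1, c_4=3: w(η,σ) = exp(-σ)sin(η) + exp(-4σ)sin(2η) + 3exp(-16σ)sin(4η).
Substituting back: u(s,τ) = w(s - τ, τ).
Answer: u(s, τ) = exp(-τ)sin(s - τ) + exp(-4τ)sin(2s - 2τ) + 3exp(-16τ)sin(4s - 4τ)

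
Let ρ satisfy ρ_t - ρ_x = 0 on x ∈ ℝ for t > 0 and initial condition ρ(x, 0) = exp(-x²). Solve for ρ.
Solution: By method of characteristics (waves move left with speed 1):
Along characteristics x + t = const, ρ is constant, so ρ(x,t) = f(x + t) with f = ρ(·, 0).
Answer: ρ(x, t) = exp(-(t + x)²)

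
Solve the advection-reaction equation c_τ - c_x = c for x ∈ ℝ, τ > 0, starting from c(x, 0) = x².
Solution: Substitute c = exp(τ)u.
Then c_τ = exp(τ)(u_τ + u), c_x = exp(τ)u_x; substituting and dividing by exp(τ), the lower-order terms cancel: u_τ - u_x = 0 (standard advection equation).
Data for u: u(x,0) = c(x,0) = x².
By characteristics (dx/dτ = -1), u(x,τ) = f(x + τ) with f = u(·, 0).
So u(x,τ) = x² + 2xτ + τ², and c(x,τ) = exp(τ)u(x,τ).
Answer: c(x, τ) = x²exp(τ) + 2xτexp(τ) + τ²exp(τ)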